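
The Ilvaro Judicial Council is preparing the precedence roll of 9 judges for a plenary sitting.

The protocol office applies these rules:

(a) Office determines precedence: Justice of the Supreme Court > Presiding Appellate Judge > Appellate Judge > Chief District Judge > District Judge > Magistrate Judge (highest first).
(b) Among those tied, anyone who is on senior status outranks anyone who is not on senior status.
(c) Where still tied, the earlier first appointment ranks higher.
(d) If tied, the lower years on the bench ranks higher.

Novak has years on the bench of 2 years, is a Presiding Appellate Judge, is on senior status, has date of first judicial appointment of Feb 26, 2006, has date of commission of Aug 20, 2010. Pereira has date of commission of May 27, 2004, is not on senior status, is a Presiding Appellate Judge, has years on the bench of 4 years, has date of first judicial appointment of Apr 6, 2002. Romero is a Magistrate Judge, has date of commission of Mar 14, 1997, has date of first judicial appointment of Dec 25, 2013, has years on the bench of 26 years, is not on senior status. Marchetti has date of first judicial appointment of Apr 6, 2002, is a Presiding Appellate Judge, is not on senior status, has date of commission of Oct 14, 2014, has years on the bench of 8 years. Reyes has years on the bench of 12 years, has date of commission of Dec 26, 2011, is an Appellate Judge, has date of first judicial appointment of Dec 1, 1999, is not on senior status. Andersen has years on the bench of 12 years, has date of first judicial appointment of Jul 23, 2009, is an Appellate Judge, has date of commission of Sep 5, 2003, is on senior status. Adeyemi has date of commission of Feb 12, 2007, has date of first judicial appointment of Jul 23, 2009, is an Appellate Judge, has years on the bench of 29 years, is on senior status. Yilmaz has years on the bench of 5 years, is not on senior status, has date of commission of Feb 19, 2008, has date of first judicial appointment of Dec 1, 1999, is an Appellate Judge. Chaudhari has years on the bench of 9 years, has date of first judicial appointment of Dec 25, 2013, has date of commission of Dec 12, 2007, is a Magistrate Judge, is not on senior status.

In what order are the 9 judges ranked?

Novak, Pereira, Marchetti, Andersen, Adeyemi, Yilmaz, Reyes, Chaudhari, Romero

By office: Novak, Pereira and Marchetti (Presiding Appellate Judge); then Andersen, Adeyemi, Yilmaz and Reyes (Appellate Judge); then Chaudhari and Romero (Magistrate Judge).
Among Novak, Pereira and Marchetti, on senior status before not on senior status: Novak (on senior status) before Pereira and Marchetti (not on senior status).
Pereira and Marchetti both have date of first judicial appointment Apr 6, 2002, so the next rule applies.
Among Pereira and Marchetti, by years on the bench (lower first): Pereira (4 years) before Marchetti (8 years).
Among Andersen, Adeyemi, Yilmaz and Reyes, on senior status before not on senior status: Andersen and Adeyemi (on senior status) before Yilmaz and Reyes (not on senior status).
Andersen and Adeyemi both have date of first judicial appointment Jul 23, 2009, so the next rule applies.
Among Andersen and Adeyemi, by years on the bench (lower first): Andersen (12 years) before Adeyemi (29 years).
Yilmaz and Reyes both have date of first judicial appointment Dec 1, 1999, so the next rule applies.
Among Yilmaz and Reyes, by years on the bench (lower first): Yilmaz (5 years) before Reyes (12 years).
Chaudhari and Romero are each not on senior status, so the next rule applies.
Chaudhari and Romero both have date of first judicial appointment Dec 25, 2013, so the next rule applies.
Among Chaudhari and Romero, by years on the bench (lower first): Chaudhari (9 years) before Romero (26 years).
Full order: Novak, Pereira, Marchetti, Andersen, Adeyemi, Yilmaz, Reyes, Chaudhari, Romero.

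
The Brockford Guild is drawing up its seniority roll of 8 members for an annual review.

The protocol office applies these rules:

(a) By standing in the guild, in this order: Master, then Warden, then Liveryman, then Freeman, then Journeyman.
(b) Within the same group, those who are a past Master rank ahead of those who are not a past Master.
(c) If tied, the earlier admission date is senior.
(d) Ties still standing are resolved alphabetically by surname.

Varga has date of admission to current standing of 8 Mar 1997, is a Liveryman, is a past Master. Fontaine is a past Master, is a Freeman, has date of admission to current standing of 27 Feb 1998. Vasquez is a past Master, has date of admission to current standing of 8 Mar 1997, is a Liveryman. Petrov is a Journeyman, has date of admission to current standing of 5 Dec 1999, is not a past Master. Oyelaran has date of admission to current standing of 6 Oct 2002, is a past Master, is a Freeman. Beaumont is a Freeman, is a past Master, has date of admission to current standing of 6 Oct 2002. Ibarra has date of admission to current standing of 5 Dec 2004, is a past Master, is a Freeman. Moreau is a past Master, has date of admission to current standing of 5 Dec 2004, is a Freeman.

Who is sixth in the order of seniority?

By standing in the guild: Varga and Vasquez (Liveryman); then Fontaine, Beaumont, Oyelaran, Ibarra and Moreau (Freeman); then Petrov (Journeyman).
Varga and Vasquez are each a past Master, so the next rule applies.
Varga and Vasquez both have date of admission to current standing 8 Mar 1997, so the next rule applies.
Among Varga and Vasquez, alphabetically by surname: Varga before Vasquez.
Fontaine, Beaumont, Oyelaran, Ibarra and Moreau are each a past Master, so the next rule applies.
Among Fontaine, Beaumont, Oyelaran, Ibarra and Moreau, by date of admission to current standing (earlier first): Fontaine (27 Feb 1998) before Beaumont and Oyelaran (6 Oct 2002) before Ibarra and Moreau (5 Dec 2004).
Among Beaumont and Oyelaran, alphabetically by surname: Beaumont before Oyelaran.
Among Ibarra and Moreau, alphabetically by surname: Ibarra before Moreau.
Order: Varga, Vasquez, Fontaine, Beaumont, Oyelaran, Ibarra, Moreau, Petrov.

Ibarra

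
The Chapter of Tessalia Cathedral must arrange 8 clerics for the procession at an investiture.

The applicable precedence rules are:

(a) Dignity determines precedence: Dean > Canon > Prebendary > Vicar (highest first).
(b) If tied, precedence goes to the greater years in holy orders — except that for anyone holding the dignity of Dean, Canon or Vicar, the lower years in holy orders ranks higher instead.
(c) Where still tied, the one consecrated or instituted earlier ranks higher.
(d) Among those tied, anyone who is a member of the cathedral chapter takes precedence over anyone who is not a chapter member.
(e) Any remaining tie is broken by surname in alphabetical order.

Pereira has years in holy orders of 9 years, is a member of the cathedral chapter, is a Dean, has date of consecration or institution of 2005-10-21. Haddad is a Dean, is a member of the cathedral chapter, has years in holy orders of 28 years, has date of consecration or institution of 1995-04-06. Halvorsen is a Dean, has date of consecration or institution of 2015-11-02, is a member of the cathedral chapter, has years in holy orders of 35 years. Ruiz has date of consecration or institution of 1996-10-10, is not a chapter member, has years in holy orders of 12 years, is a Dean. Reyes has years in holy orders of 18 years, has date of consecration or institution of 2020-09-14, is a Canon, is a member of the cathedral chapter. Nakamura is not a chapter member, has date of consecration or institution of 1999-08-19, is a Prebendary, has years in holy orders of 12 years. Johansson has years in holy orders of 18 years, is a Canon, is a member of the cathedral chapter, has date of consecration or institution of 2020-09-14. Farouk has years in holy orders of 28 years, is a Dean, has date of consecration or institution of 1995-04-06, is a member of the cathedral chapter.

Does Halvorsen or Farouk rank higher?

By dignity: Pereira, Ruiz, Farouk, Haddad and Halvorsen (Dean); then Johansson and Reyes (Canon); then Nakamura (Prebendary).
Among Pereira, Ruiz, Farouk, Haddad and Halvorsen, by years in holy orders (lower first) (reversed rule for this group): Pereira (9 years) before Ruiz (12 years) before Farouk and Haddad (28 years) before Halvorsen (35 years).
Farouk and Haddad both have date of consecration or institution 1995-04-06, so the next rule applies.
Farouk and Haddad are each a member of the cathedral chapter, so the next rule applies.
Among Farouk and Haddad, alphabetically by surname: Farouk before Haddad.
Johansson and Reyes both have years in holy orders 18 years, so the next rule applies.
Johansson and Reyes both have date of consecration or institution 2020-09-14, so the next rule applies.
Johansson and Reyes are each a member of the cathedral chapter, so the next rule applies.
Among Johansson and Reyes, alphabetically by surname: Johansson before Reyes.
So Farouk takes precedence.

Farouk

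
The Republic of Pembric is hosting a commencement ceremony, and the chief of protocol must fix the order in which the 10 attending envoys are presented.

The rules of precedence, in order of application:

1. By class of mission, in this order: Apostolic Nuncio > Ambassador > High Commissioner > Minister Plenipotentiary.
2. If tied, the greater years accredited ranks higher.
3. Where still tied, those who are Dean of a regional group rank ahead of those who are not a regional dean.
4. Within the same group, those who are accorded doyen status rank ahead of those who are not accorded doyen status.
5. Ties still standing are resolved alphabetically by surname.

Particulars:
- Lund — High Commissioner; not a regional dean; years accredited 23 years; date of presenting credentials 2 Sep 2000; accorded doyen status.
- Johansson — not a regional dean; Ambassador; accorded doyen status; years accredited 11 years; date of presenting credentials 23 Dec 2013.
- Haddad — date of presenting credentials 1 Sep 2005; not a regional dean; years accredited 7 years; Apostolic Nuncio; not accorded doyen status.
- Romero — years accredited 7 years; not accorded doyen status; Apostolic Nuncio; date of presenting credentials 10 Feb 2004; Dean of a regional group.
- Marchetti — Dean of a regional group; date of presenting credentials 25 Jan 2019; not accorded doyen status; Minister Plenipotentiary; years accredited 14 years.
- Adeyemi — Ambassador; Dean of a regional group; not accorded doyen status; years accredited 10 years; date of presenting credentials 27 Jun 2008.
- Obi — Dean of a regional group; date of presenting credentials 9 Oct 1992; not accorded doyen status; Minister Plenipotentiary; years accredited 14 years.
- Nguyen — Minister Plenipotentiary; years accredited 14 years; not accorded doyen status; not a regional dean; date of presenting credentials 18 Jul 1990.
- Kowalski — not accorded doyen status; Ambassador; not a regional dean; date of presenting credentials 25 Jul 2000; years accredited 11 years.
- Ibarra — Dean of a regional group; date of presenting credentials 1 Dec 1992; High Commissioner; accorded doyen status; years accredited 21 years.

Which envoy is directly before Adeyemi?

By class of mission: Romero and Haddad (Apostolic Nuncio); then Johansson, Kowalski and Adeyemi (Ambassador); then Lund and Ibarra (High Commissioner); then Marchetti, Obi and Nguyen (Minister Plenipotentiary).
Romero and Haddad both have years accredited 7 years, so the next rule applies.
Among Romero and Haddad, Dean of a regional group before not a regional dean: Romero (Dean of a regional group) before Haddad (not a regional dean).
Among Johansson, Kowalski and Adeyemi, by years accredited (higher first): Johansson and Kowalski (11 years) before Adeyemi (10 years).
Johansson and Kowalski are each not a regional dean, so the next rule applies.
Among Johansson and Kowalski, accorded doyen status before not accorded doyen status: Johansson (accorded doyen status) before Kowalski (not accorded doyen status).
Among Lund and Ibarra, by years accredited (higher first): Lund (23 years) before Ibarra (21 years).
Marchetti, Obi and Nguyen all have years accredited 14 years, so the next rule applies.
Among Marchetti, Obi and Nguyen, Dean of a regional group before not a regional dean: Marchetti and Obi (Dean of a regional group) before Nguyen (not a regional dean).
Marchetti and Obi are each not accorded doyen status, so the next rule applies.
Among Marchetti and Obi, alphabetically by surname: Marchetti before Obi.
Order: Romero, Haddad, Johansson, Kowalski, Adeyemi, Lund, Ibarra, Marchetti, Obi, Nguyen.

Kowalski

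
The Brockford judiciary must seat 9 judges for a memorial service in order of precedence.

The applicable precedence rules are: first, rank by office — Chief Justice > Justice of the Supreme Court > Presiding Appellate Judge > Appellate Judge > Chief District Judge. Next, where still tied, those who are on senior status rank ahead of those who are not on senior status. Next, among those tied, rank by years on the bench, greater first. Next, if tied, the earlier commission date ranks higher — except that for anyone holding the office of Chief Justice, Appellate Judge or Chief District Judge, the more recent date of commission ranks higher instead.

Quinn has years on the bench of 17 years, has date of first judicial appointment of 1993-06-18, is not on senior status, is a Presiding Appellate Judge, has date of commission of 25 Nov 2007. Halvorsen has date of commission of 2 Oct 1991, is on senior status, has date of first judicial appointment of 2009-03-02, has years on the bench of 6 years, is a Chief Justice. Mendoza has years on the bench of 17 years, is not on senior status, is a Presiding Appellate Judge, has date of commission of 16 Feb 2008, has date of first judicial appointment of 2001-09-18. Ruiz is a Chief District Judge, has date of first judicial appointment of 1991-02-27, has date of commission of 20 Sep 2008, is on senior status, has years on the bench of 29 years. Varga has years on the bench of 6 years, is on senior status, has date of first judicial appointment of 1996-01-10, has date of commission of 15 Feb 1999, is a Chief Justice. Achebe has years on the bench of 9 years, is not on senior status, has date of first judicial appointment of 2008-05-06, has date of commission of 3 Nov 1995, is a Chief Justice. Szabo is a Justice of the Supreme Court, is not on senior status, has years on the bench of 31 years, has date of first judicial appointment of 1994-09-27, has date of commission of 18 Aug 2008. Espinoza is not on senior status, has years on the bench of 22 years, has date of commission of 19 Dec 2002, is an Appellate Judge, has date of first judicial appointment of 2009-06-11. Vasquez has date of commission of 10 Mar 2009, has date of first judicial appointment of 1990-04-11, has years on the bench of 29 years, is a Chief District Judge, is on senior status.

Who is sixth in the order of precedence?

Mendoza

By office: Varga, Halvorsen and Achebe (Chief Justice); then Szabo (Justice of the Supreme Court); then Quinn and Mendoza (Presiding Appellate Judge); then Espinoza (Appellate Judge); then Vasquez and Ruiz (Chief District Judge).
Among Varga, Halvorsen and Achebe, on senior status before not on senior status: Varga and Halvorsen (on senior status) before Achebe (not on senior status).
Varga and Halvorsen both have years on the bench 6 years, so the next rule applies.
Among Varga and Halvorsen, by date of commission (later first) (reversed rule for this group): Varga (15 Feb 1999) before Halvorsen (2 Oct 1991).
Quinn and Mendoza are each not on senior status, so the next rule applies.
Quinn and Mendoza both have years on the bench 17 years, so the next rule applies.
Among Quinn and Mendoza, by date of commission (earlier first): Quinn (25 Nov 2007) before Mendoza (16 Feb 2008).
Vasquez and Ruiz are each on senior status, so the next rule applies.
Vasquez and Ruiz both have years on the bench 29 years, so the next rule applies.
Among Vasquez and Ruiz, by date of commission (later first) (reversed rule for this group): Vasquez (10 Mar 2009) before Ruiz (20 Sep 2008).
Order: Varga, Halvorsen, Achebe, Szabo, Quinn, Mendoza, Espinoza, Vasquez, Ruiz.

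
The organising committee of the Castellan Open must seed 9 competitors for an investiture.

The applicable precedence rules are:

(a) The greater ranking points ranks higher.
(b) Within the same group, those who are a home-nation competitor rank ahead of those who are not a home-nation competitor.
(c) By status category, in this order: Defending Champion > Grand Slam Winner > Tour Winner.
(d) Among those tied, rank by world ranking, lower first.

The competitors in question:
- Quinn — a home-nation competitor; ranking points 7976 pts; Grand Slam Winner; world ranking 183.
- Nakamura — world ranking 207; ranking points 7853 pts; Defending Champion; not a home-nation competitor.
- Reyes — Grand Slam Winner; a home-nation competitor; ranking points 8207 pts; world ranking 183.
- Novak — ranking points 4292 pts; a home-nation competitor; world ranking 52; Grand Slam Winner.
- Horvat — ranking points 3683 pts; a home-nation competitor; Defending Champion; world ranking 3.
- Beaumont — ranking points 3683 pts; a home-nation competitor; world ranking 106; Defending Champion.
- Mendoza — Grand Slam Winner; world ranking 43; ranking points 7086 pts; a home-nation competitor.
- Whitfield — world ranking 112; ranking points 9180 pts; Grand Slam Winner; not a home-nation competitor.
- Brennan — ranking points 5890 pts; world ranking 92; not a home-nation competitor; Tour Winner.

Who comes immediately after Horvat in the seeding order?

Beaumont

By ranking points (higher first): Whitfield (9180 pts); then Reyes (8207 pts); then Quinn (7976 pts); then Nakamura (7853 pts); then Mendoza (7086 pts); then Brennan (5890 pts); then Novak (4292 pts); then Horvat and Beaumont (both 3683 pts).
Horvat and Beaumont are each a home-nation competitor, so the next rule applies.
Horvat and Beaumont are each Defending Champion, so the next rule applies.
Among Horvat and Beaumont, by world ranking (lower first): Horvat (3) before Beaumont (106).
Order: Whitfield, Reyes, Quinn, Nakamura, Mendoza, Brennan, Novak, Horvat, Beaumont.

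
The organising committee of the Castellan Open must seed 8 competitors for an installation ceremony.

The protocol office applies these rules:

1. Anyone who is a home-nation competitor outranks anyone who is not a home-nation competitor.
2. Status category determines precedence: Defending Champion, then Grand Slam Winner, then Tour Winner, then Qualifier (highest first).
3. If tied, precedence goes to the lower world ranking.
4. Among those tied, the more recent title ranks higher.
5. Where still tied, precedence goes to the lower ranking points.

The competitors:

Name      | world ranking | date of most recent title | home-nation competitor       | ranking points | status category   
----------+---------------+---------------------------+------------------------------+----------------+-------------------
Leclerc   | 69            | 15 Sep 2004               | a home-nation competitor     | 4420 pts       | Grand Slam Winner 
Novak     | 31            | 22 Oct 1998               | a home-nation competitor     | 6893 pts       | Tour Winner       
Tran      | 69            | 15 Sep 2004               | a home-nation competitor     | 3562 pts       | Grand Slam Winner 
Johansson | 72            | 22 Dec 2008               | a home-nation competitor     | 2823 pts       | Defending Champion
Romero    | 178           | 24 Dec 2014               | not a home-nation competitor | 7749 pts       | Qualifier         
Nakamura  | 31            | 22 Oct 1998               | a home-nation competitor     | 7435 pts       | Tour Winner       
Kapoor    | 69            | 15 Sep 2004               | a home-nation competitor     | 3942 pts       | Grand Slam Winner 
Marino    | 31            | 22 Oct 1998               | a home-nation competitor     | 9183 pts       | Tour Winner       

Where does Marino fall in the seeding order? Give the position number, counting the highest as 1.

7

By the first rule: Johansson, Tran, Kapoor, Leclerc, Novak, Nakamura and Marino (each a home-nation competitor); then Romero (not a home-nation competitor).
Among Johansson, Tran, Kapoor, Leclerc, Novak, Nakamura and Marino, by status category: Johansson (Defending Champion) before Tran, Kapoor and Leclerc (Grand Slam Winner) before Novak, Nakamura and Marino (Tour Winner).
Tran, Kapoor and Leclerc all have world ranking 69, so the next rule applies.
Tran, Kapoor and Leclerc all have date of most recent title 15 Sep 2004, so the next rule applies.
Among Tran, Kapoor and Leclerc, by ranking points (lower first): Tran (3562 pts) before Kapoor (3942 pts) before Leclerc (4420 pts).
Novak, Nakamura and Marino all have world ranking 31, so the next rule applies.
Novak, Nakamura and Marino all have date of most recent title 22 Oct 1998, so the next rule applies.
Among Novak, Nakamura and Marino, by ranking points (lower first): Novak (6893 pts) before Nakamura (7435 pts) before Marino (9183 pts).
Order: Johansson, Tran, Kapoor, Leclerc, Novak, Nakamura, Marino, Romero. So position 7.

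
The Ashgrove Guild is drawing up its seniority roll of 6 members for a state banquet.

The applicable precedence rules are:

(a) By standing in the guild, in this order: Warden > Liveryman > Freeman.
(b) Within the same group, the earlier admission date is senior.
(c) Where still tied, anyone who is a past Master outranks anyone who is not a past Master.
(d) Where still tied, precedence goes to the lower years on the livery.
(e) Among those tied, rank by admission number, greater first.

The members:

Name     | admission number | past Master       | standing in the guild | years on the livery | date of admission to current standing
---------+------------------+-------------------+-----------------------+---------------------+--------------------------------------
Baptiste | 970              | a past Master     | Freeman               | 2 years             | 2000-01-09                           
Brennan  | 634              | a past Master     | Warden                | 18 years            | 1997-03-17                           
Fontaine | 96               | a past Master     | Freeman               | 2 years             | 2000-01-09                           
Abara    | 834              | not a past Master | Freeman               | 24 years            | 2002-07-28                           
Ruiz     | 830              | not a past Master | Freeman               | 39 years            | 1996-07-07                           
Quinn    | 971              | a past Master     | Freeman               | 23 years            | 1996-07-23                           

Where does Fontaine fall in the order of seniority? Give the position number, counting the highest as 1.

5

By standing in the guild: Brennan (Warden); then Ruiz, Quinn, Baptiste, Fontaine and Abara (Freeman).
Among Ruiz, Quinn, Baptiste, Fontaine and Abara, by date of admission to current standing (earlier first): Ruiz (1996-07-07) before Quinn (1996-07-23) before Baptiste and Fontaine (2000-01-09) before Abara (2002-07-28).
Baptiste and Fontaine are each a past Master, so the next rule applies.
Baptiste and Fontaine both have years on the livery 2 years, so the next rule applies.
Among Baptiste and Fontaine, by admission number (higher first): Baptiste (970) before Fontaine (96).
Order: Brennan, Ruiz, Quinn, Baptiste, Fontaine, Abara. So position 5.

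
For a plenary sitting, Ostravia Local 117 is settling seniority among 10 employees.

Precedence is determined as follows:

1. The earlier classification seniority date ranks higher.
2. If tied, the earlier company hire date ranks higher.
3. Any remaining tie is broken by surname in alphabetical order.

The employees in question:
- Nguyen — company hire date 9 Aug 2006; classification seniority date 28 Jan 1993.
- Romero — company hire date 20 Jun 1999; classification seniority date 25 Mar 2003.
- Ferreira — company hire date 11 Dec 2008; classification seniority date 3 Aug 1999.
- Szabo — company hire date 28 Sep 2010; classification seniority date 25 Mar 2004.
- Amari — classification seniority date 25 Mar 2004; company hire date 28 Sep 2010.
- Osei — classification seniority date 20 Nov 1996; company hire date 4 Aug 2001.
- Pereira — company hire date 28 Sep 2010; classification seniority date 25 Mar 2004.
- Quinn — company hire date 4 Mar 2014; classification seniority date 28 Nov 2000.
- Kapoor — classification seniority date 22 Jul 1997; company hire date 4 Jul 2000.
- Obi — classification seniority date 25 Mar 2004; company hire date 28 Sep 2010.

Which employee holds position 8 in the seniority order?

Obi

By classification seniority date (earlier first): Nguyen (28 Jan 1993); then Osei (20 Nov 1996); then Kapoor (22 Jul 1997); then Ferreira (3 Aug 1999); then Quinn (28 Nov 2000); then Romero (25 Mar 2003); then Amari, Obi, Pereira and Szabo (each 25 Mar 2004).
Amari, Obi, Pereira and Szabo all have company hire date 28 Sep 2010, so the next rule applies.
Among Amari, Obi, Pereira and Szabo, alphabetically by surname: Amari before Obi before Pereira before Szabo.
Order: Nguyen, Osei, Kapoor, Ferreira, Quinn, Romero, Amari, Obi, Pereira, Szabo.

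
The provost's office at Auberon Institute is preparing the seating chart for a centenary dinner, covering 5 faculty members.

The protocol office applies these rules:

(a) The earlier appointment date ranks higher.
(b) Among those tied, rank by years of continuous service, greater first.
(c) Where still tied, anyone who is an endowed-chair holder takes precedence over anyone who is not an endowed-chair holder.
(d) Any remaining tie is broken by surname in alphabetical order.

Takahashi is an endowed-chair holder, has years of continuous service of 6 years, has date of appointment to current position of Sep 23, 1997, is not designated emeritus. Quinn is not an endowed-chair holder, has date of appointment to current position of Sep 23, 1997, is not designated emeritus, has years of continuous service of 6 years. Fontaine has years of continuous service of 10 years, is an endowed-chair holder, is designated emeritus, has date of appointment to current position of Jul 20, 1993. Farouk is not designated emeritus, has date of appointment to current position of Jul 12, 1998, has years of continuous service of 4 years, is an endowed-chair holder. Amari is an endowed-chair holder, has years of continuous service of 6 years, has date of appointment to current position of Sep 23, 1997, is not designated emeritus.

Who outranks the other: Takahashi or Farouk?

By date of appointment to current position (earlier first): Fontaine (Jul 20, 1993); then Amari, Takahashi and Quinn (each Sep 23, 1997); then Farouk (Jul 12, 1998).
Amari, Takahashi and Quinn all have years of continuous service 6 years, so the next rule applies.
Among Amari, Takahashi and Quinn, an endowed-chair holder before not an endowed-chair holder: Amari and Takahashi (an endowed-chair holder) before Quinn (not an endowed-chair holder).
Among Amari and Takahashi, alphabetically by surname: Amari before Takahashi.
So Takahashi takes precedence.

Takahashi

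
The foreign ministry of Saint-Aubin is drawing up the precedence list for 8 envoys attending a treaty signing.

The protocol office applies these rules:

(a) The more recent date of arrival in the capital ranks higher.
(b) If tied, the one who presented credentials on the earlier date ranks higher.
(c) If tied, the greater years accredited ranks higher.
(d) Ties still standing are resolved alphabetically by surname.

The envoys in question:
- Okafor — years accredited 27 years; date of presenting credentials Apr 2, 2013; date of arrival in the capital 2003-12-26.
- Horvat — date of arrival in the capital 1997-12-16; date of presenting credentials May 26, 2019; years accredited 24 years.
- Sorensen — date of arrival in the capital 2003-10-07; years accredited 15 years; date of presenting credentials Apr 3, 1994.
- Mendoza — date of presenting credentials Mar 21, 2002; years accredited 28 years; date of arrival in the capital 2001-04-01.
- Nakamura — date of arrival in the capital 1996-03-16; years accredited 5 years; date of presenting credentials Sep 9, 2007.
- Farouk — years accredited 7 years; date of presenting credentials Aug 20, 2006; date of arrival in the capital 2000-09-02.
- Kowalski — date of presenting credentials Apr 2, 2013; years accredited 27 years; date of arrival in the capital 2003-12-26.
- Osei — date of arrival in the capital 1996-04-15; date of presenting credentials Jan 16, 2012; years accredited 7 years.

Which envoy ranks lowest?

Nakamura

By date of arrival in the capital (later first): Kowalski and Okafor (both 2003-12-26); then Sorensen (2003-10-07); then Mendoza (2001-04-01); then Farouk (2000-09-02); then Horvat (1997-12-16); then Osei (1996-04-15); then Nakamura (1996-03-16).
Kowalski and Okafor both have date of presenting credentials Apr 2, 2013, so the next rule applies.
Kowalski and Okafor both have years accredited 27 years, so the next rule applies.
Among Kowalski and Okafor, alphabetically by surname: Kowalski before Okafor.
Order: Kowalski, Okafor, Sorensen, Mendoza, Farouk, Horvat, Osei, Nakamura.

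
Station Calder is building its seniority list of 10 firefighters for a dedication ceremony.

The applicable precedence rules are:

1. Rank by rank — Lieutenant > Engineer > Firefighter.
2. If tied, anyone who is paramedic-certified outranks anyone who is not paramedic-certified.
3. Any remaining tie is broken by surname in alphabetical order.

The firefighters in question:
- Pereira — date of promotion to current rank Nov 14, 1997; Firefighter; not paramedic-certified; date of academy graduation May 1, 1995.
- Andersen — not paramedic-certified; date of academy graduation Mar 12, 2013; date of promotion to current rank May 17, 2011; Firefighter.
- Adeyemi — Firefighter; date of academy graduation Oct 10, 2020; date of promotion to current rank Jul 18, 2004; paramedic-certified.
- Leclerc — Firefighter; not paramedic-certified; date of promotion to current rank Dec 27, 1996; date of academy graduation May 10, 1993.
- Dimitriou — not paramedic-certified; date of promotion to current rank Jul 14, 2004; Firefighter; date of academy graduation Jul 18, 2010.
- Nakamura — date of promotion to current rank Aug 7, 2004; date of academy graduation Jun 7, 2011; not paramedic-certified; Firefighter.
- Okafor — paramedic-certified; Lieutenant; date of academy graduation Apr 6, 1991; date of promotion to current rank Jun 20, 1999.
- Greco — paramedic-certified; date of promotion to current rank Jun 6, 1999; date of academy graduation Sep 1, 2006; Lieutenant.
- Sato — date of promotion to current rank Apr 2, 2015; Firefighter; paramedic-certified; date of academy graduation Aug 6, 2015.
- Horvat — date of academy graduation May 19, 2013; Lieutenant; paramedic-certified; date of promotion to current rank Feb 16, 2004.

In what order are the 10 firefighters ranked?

Greco, Horvat, Okafor, Adeyemi, Sato, Andersen, Dimitriou, Leclerc, Nakamura, Pereira

By rank: Greco, Horvat and Okafor (Lieutenant); then Adeyemi, Sato, Andersen, Dimitriou, Leclerc, Nakamura and Pereira (Firefighter).
Greco, Horvat and Okafor are each paramedic-certified, so the next rule applies.
Among Greco, Horvat and Okafor, alphabetically by surname: Greco before Horvat before Okafor.
Among Adeyemi, Sato, Andersen, Dimitriou, Leclerc, Nakamura and Pereira, paramedic-certified before not paramedic-certified: Adeyemi and Sato (paramedic-certified) before Andersen, Dimitriou, Leclerc, Nakamura and Pereira (not paramedic-certified).
Among Adeyemi and Sato, alphabetically by surname: Adeyemi before Sato.
Among Andersen, Dimitriou, Leclerc, Nakamura and Pereira, alphabetically by surname: Andersen before Dimitriou before Leclerc before Nakamura before Pereira.
Full order: Greco, Horvat, Okafor, Adeyemi, Sato, Andersen, Dimitriou, Leclerc, Nakamura, Pereira.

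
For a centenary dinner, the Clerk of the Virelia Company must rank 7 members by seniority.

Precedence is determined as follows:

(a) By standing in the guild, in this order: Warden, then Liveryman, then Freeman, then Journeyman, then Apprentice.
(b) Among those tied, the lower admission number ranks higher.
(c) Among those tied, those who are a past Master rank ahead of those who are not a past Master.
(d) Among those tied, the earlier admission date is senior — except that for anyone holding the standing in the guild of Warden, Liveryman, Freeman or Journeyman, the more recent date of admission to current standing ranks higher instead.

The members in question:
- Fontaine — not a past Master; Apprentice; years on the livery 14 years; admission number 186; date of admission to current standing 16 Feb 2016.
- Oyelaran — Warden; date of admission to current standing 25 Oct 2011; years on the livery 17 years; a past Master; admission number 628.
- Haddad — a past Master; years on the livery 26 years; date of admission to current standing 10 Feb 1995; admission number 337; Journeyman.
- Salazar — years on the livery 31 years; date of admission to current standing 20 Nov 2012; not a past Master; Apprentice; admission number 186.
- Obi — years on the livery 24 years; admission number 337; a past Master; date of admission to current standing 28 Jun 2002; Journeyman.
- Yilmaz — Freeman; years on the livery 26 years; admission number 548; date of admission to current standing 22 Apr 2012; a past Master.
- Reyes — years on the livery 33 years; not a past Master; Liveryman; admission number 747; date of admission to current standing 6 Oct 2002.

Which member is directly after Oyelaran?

Reyes

By standing in the guild: Oyelaran (Warden); then Reyes (Liveryman); then Yilmaz (Freeman); then Obi and Haddad (Journeyman); then Salazar and Fontaine (Apprentice).
Obi and Haddad both have admission number 337, so the next rule applies.
Obi and Haddad are each a past Master, so the next rule applies.
Among Obi and Haddad, by date of admission to current standing (later first) (reversed rule for this group): Obi (28 Jun 2002) before Haddad (10 Feb 1995).
Salazar and Fontaine both have admission number 186, so the next rule applies.
Salazar and Fontaine are each not a past Master, so the next rule applies.
Among Salazar and Fontaine, by date of admission to current standing (earlier first): Salazar (20 Nov 2012) before Fontaine (16 Feb 2016).
Order: Oyelaran, Reyes, Yilmaz, Obi, Haddad, Salazar, Fontaine.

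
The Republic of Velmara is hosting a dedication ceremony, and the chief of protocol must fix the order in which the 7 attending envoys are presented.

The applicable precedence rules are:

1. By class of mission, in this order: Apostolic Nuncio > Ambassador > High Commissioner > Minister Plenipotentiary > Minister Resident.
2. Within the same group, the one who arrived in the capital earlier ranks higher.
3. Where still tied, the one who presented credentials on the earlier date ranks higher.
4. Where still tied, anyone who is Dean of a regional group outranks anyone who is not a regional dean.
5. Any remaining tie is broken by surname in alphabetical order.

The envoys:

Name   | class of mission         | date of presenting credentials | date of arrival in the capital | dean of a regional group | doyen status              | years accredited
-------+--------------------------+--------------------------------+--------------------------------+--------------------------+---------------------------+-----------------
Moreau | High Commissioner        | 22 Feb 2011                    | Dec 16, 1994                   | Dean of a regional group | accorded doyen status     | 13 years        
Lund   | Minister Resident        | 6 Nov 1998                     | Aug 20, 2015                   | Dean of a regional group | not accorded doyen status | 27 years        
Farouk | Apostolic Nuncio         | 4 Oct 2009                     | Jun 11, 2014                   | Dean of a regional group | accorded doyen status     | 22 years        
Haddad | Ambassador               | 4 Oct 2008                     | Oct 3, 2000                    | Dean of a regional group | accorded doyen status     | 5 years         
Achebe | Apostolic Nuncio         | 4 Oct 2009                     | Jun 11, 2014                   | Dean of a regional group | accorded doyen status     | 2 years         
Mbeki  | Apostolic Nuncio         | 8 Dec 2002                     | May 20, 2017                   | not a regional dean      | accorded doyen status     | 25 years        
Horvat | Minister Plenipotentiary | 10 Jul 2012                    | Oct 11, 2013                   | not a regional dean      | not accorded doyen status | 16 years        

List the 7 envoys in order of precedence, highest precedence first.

By class of mission: Achebe, Farouk and Mbeki (Apostolic Nuncio); then Haddad (Ambassador); then Moreau (High Commissioner); then Horvat (Minister Plenipotentiary); then Lund (Minister Resident).
Among Achebe, Farouk and Mbeki, by date of arrival in the capital (earlier first): Achebe and Farouk (Jun 11, 2014) before Mbeki (May 20, 2017).
Achebe and Farouk both have date of presenting credentials 4 Oct 2009, so the next rule applies.
Achebe and Farouk are each Dean of a regional group, so the next rule applies.
Among Achebe and Farouk, alphabetically by surname: Achebe before Farouk.
Full order: Achebe, Farouk, Mbeki, Haddad, Moreau, Horvat, Lund.

Achebe, Farouk, Mbeki, Haddad, Moreau, Horvat, Lund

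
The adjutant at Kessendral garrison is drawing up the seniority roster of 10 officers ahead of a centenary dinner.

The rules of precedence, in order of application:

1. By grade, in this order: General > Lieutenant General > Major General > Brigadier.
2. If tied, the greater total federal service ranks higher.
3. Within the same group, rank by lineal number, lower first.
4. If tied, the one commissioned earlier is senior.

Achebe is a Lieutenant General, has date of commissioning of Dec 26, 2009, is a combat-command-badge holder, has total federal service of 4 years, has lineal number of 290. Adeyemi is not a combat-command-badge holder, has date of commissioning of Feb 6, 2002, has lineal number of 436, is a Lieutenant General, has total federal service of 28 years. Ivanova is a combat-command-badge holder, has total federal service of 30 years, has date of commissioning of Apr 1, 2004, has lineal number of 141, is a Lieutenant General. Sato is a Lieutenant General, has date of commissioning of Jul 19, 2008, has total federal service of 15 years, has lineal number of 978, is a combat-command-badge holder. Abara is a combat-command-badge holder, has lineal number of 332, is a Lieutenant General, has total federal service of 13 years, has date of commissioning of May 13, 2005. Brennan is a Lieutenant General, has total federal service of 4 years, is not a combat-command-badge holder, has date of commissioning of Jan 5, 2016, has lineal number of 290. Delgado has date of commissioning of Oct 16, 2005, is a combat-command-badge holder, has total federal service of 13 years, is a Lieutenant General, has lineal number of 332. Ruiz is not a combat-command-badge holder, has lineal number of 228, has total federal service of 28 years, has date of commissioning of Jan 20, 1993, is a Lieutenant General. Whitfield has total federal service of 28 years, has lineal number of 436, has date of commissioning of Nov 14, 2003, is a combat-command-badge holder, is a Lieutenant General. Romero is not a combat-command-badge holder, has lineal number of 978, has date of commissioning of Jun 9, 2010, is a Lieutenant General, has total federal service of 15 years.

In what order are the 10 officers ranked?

By grade: Ivanova, Ruiz, Adeyemi, Whitfield, Sato, Romero, Abara, Delgado, Achebe and Brennan (Lieutenant General).
Among Ivanova, Ruiz, Adeyemi, Whitfield, Sato, Romero, Abara, Delgado, Achebe and Brennan, by total federal service (higher first): Ivanova (30 years) before Ruiz, Adeyemi and Whitfield (28 years) before Sato and Romero (15 years) before Abara and Delgado (13 years) before Achebe and Brennan (4 years).
Among Ruiz, Adeyemi and Whitfield, by lineal number (lower first): Ruiz (228) before Adeyemi and Whitfield (436).
Among Adeyemi and Whitfield, by date of commissioning (earlier first): Adeyemi (Feb 6, 2002) before Whitfield (Nov 14, 2003).
Sato and Romero both have lineal number 978, so the next rule applies.
Among Sato and Romero, by date of commissioning (earlier first): Sato (Jul 19, 2008) before Romero (Jun 9, 2010).
Abara and Delgado both have lineal number 332, so the next rule applies.
Among Abara and Delgado, by date of commissioning (earlier first): Abara (May 13, 2005) before Delgado (Oct 16, 2005).
Achebe and Brennan both have lineal number 290, so the next rule applies.
Among Achebe and Brennan, by date of commissioning (earlier first): Achebe (Dec 26, 2009) before Brennan (Jan 5, 2016).
Full order: Ivanova, Ruiz, Adeyemi, Whitfield, Sato, Romero, Abara, Delgado, Achebe, Brennan.

Ivanova, Ruiz, Adeyemi, Whitfield, Sato, Romero, Abara, Delgado, Achebe, Brennan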